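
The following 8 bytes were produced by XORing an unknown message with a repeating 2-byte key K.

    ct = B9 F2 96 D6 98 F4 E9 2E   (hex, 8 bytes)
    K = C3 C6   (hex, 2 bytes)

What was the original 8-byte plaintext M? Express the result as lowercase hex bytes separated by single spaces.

7a 34 55 10 5b 32 2a e8

The 2-byte key repeats, so the effective keystream is c3 c6 c3 c6 c3 c6 c3 c6.
byte 0: b9 xor c3 = 7a
byte 1: f2 xor c6 = 34
byte 2: 96 xor c3 = 55
byte 3: d6 xor c6 = 10
byte 4: 98 xor c3 = 5b
byte 5: f4 xor c6 = 32
byte 6: e9 xor c3 = 2a
byte 7: 2e xor c6 = e8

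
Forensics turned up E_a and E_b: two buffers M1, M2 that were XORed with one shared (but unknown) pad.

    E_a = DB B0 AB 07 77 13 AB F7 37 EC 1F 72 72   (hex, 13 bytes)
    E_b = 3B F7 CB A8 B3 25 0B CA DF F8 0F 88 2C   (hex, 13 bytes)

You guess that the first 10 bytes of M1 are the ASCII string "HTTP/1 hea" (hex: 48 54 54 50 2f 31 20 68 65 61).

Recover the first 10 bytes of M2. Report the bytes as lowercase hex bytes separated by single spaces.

First, E_a ⊕ E_b = (M1 ⊕ K) ⊕ (M2 ⊕ K) = M1 ⊕ M2, so the key drops out. Then M2 = (M1 ⊕ M2) ⊕ M1 over the first 10 bytes.
byte 0: (db xor 3b) xor 48 = e0 xor 48 = a8
byte 1: (b0 xor f7) xor 54 = 47 xor 54 = 13
byte 2: (ab xor cb) xor 54 = 60 xor 54 = 34
byte 3: (07 xor a8) xor 50 = af xor 50 = ff
byte 4: (77 xor b3) xor 2f = c4 xor 2f = eb
byte 5: (13 xor 25) xor 31 = 36 xor 31 = 07
byte 6: (ab xor 0b) xor 20 = a0 xor 20 = 80
byte 7: (f7 xor ca) xor 68 = 3d xor 68 = 55
byte 8: (37 xor df) xor 65 = e8 xor 65 = 8d
byte 9: (ec xor f8) xor 61 = 14 xor 61 = 75

a8 13 34 ff eb 07 80 55 8d 75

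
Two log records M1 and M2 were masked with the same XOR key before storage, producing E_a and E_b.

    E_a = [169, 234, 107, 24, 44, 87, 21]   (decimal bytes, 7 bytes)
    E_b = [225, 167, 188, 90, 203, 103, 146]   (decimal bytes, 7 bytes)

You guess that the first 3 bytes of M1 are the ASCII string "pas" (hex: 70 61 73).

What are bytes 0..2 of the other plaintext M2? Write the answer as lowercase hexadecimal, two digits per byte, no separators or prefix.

382ca4

First, E_a ⊕ E_b = (M1 ⊕ K) ⊕ (M2 ⊕ K) = M1 ⊕ M2, so the key drops out. Then M2 = (M1 ⊕ M2) ⊕ M1 over the first 3 bytes.
byte 0: (a9 xor e1) xor 70 = 48 xor 70 = 38
byte 1: (ea xor a7) xor 61 = 4d xor 61 = 2c
byte 2: (6b xor bc) xor 73 = d7 xor 73 = a4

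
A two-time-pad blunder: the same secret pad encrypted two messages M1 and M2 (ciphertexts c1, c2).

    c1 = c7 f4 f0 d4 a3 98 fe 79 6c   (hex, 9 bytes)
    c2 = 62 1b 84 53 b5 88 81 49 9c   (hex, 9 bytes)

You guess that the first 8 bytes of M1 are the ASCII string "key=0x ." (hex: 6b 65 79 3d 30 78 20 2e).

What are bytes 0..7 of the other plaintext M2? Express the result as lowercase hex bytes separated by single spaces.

ce 8a 0d ba 26 68 5f 1e

First, c1 ⊕ c2 = (M1 ⊕ K) ⊕ (M2 ⊕ K) = M1 ⊕ M2, so the key drops out. Then M2 = (M1 ⊕ M2) ⊕ M1 over the first 8 bytes.
byte 0: (c7 ^ 62) ^ 6b = a5 ^ 6b = ce
byte 1: (f4 ^ 1b) ^ 65 = ef ^ 65 = 8a
byte 2: (f0 ^ 84) ^ 79 = 74 ^ 79 = 0d
byte 3: (d4 ^ 53) ^ 3d = 87 ^ 3d = ba
byte 4: (a3 ^ b5) ^ 30 = 16 ^ 30 = 26
byte 5: (98 ^ 88) ^ 78 = 10 ^ 78 = 68
byte 6: (fe ^ 81) ^ 20 = 7f ^ 20 = 5f
byte 7: (79 ^ 49) ^ 2e = 30 ^ 2e = 1e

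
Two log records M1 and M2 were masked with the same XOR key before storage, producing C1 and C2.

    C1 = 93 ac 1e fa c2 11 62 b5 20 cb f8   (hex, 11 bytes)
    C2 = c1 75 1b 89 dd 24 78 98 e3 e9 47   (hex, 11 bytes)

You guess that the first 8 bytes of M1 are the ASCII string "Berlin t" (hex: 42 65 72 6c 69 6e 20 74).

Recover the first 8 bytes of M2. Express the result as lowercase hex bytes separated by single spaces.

First, C1 ⊕ C2 = (M1 ⊕ K) ⊕ (M2 ⊕ K) = M1 ⊕ M2, so the key drops out. Then M2 = (M1 ⊕ M2) ⊕ M1 over the first 8 bytes.
byte 0: (93 ⊕ c1) ⊕ 42 = 52 ⊕ 42 = 10
byte 1: (ac ⊕ 75) ⊕ 65 = d9 ⊕ 65 = bc
byte 2: (1e ⊕ 1b) ⊕ 72 = 05 ⊕ 72 = 77
byte 3: (fa ⊕ 89) ⊕ 6c = 73 ⊕ 6c = 1f
byte 4: (c2 ⊕ dd) ⊕ 69 = 1f ⊕ 69 = 76
byte 5: (11 ⊕ 24) ⊕ 6e = 35 ⊕ 6e = 5b
byte 6: (62 ⊕ 78) ⊕ 20 = 1a ⊕ 20 = 3a
byte 7: (b5 ⊕ 98) ⊕ 74 = 2d ⊕ 74 = 59

10 bc 77 1f 76 5b 3a 59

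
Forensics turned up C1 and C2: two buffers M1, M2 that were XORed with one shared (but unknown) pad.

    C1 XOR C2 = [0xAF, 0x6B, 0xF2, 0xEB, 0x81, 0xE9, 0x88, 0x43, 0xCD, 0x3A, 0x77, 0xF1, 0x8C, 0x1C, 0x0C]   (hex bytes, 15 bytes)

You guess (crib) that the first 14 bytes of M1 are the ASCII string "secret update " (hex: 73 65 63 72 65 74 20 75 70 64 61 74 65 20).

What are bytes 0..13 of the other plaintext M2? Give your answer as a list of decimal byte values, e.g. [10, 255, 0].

[220, 14, 145, 153, 228, 157, 168, 54, 189, 94, 22, 133, 233, 60]

Since C1 ⊕ C2 = M1 ⊕ M2, XORing with the guessed M1 bytes yields the corresponding M2 bytes: M2 = (C1 ⊕ C2) ⊕ M1.
af xor 73 = dc
6b xor 65 = 0e
f2 xor 63 = 91
eb xor 72 = 99
81 xor 65 = e4
e9 xor 74 = 9d
88 xor 20 = a8
43 xor 75 = 36
cd xor 70 = bd
3a xor 64 = 5e
77 xor 61 = 16
f1 xor 74 = 85
8c xor 65 = e9
1c xor 20 = 3c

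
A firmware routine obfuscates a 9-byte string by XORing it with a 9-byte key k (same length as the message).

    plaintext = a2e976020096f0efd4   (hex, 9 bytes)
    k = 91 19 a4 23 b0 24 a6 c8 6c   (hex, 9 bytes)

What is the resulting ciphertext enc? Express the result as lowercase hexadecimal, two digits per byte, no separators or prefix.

162 ^ 145 =  51
233 ^  25 = 240
118 ^ 164 = 210
  2 ^  35 =  33
  0 ^ 176 = 176
150 ^  36 = 178
240 ^ 166 =  86
239 ^ 200 =  39
212 ^ 108 = 184

33f0d221b0b25627b8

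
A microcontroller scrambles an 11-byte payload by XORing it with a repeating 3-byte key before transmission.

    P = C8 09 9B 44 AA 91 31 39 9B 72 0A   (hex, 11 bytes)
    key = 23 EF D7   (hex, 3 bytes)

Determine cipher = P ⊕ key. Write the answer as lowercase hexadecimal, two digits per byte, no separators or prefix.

The 3-byte key repeats, so the effective keystream is 23 ef d7 23 ef d7 23 ef d7 23 ef.
byte 0: 11001000 xor 00100011 = 11101011
byte 1: 00001001 xor 11101111 = 11100110
byte 2: 10011011 xor 11010111 = 01001100
byte 3: 01000100 xor 00100011 = 01100111
byte 4: 10101010 xor 11101111 = 01000101
byte 5: 10010001 xor 11010111 = 01000110
byte 6: 00110001 xor 00100011 = 00010010
byte 7: 00111001 xor 11101111 = 11010110
byte 8: 10011011 xor 11010111 = 01001100
byte 9: 01110010 xor 00100011 = 01010001
byte 10: 00001010 xor 11101111 = 11100101

ebe64c67454612d64c51e5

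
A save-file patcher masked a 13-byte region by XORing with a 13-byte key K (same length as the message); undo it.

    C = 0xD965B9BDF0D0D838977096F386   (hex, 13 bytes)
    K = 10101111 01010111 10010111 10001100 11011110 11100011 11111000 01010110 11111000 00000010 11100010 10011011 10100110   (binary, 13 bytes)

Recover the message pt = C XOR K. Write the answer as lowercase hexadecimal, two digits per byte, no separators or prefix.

76322e312e33206e6f72746820

XOR is its own inverse, so applying the key byte-wise gives the result directly.
d9 ^ af = 76
65 ^ 57 = 32
b9 ^ 97 = 2e
bd ^ 8c = 31
f0 ^ de = 2e
d0 ^ e3 = 33
d8 ^ f8 = 20
38 ^ 56 = 6e
97 ^ f8 = 6f
70 ^ 02 = 72
96 ^ e2 = 74
f3 ^ 9b = 68
86 ^ a6 = 20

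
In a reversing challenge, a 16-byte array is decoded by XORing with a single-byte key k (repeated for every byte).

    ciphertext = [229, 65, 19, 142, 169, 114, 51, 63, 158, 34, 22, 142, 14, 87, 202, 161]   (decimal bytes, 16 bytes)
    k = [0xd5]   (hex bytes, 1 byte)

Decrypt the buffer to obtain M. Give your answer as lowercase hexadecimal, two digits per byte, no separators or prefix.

3094c65b7ca7e6ea4bf7c35bdb821f74

The 1-byte key repeats, so the effective keystream is d5 d5 d5 d5 d5 d5 d5 d5 d5 d5 d5 d5 d5 d5 d5 d5.
byte 0: 11100101 XOR 11010101 = 00110000
byte 1: 01000001 XOR 11010101 = 10010100
byte 2: 00010011 XOR 11010101 = 11000110
byte 3: 10001110 XOR 11010101 = 01011011
byte 4: 10101001 XOR 11010101 = 01111100
byte 5: 01110010 XOR 11010101 = 10100111
byte 6: 00110011 XOR 11010101 = 11100110
byte 7: 00111111 XOR 11010101 = 11101010
byte 8: 10011110 XOR 11010101 = 01001011
byte 9: 00100010 XOR 11010101 = 11110111
byte 10: 00010110 XOR 11010101 = 11000011
byte 11: 10001110 XOR 11010101 = 01011011
byte 12: 00001110 XOR 11010101 = 11011011
byte 13: 01010111 XOR 11010101 = 10000010
byte 14: 11001010 XOR 11010101 = 00011111
byte 15: 10100001 XOR 11010101 = 01110100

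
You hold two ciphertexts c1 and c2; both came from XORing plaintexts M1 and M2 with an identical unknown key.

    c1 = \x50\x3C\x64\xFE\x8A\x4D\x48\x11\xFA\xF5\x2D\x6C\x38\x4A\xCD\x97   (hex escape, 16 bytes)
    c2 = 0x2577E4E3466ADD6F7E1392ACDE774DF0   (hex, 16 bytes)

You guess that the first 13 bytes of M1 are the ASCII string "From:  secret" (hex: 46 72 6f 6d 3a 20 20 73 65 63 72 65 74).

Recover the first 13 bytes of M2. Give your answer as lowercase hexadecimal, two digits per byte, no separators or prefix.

3339ef70f607b50de185cda592

First, c1 ⊕ c2 = (M1 ⊕ K) ⊕ (M2 ⊕ K) = M1 ⊕ M2, so the key drops out. Then M2 = (M1 ⊕ M2) ⊕ M1 over the first 13 bytes.
byte 0: (50 ^ 25) ^ 46 = 75 ^ 46 = 33
byte 1: (3c ^ 77) ^ 72 = 4b ^ 72 = 39
byte 2: (64 ^ e4) ^ 6f = 80 ^ 6f = ef
byte 3: (fe ^ e3) ^ 6d = 1d ^ 6d = 70
byte 4: (8a ^ 46) ^ 3a = cc ^ 3a = f6
byte 5: (4d ^ 6a) ^ 20 = 27 ^ 20 = 07
byte 6: (48 ^ dd) ^ 20 = 95 ^ 20 = b5
byte 7: (11 ^ 6f) ^ 73 = 7e ^ 73 = 0d
byte 8: (fa ^ 7e) ^ 65 = 84 ^ 65 = e1
byte 9: (f5 ^ 13) ^ 63 = e6 ^ 63 = 85
byte 10: (2d ^ 92) ^ 72 = bf ^ 72 = cd
byte 11: (6c ^ ac) ^ 65 = c0 ^ 65 = a5
byte 12: (38 ^ de) ^ 74 = e6 ^ 74 = 92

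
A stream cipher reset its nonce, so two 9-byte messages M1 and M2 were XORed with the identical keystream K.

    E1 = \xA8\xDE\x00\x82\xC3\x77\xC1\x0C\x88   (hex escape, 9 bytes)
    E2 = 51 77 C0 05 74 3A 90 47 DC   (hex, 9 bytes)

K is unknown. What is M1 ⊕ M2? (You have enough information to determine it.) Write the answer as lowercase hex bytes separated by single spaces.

E1 ⊕ E2 = (M1 ⊕ K) ⊕ (M2 ⊕ K) = M1 ⊕ M2 — the shared key cancels under XOR.
a8 XOR 51 = f9
de XOR 77 = a9
00 XOR c0 = c0
82 XOR 05 = 87
c3 XOR 74 = b7
77 XOR 3a = 4d
c1 XOR 90 = 51
0c XOR 47 = 4b
88 XOR dc = 54

f9 a9 c0 87 b7 4d 51 4b 54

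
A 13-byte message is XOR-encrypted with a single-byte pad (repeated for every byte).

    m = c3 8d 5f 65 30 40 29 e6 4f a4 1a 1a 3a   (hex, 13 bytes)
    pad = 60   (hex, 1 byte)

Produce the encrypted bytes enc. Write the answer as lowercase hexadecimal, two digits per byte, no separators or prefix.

The 1-byte key repeats, so the effective keystream is 60 60 60 60 60 60 60 60 60 60 60 60 60.
byte 0: c3 XOR 60 = a3
byte 1: 8d XOR 60 = ed
byte 2: 5f XOR 60 = 3f
byte 3: 65 XOR 60 = 05
byte 4: 30 XOR 60 = 50
byte 5: 40 XOR 60 = 20
byte 6: 29 XOR 60 = 49
byte 7: e6 XOR 60 = 86
byte 8: 4f XOR 60 = 2f
byte 9: a4 XOR 60 = c4
byte 10: 1a XOR 60 = 7a
byte 11: 1a XOR 60 = 7a
byte 12: 3a XOR 60 = 5a

a3ed3f05502049862fc47a7a5a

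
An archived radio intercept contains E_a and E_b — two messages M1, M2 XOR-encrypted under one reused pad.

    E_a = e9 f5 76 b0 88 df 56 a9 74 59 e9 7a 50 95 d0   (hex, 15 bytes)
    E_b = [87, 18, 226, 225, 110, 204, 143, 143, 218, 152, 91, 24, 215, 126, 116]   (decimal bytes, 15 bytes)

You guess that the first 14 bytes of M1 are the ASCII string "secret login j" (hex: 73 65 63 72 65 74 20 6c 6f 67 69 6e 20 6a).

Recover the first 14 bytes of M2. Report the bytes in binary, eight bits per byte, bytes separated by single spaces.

11001101 10000010 11110111 00100011 10000011 01100111 11111001 01001010 11000001 10100110 11011011 00001100 10100111 10000001

First, E_a ⊕ E_b = (M1 ⊕ K) ⊕ (M2 ⊕ K) = M1 ⊕ M2, so the key drops out. Then M2 = (M1 ⊕ M2) ⊕ M1 over the first 14 bytes.
byte 0: (e9 ⊕ 57) ⊕ 73 = be ⊕ 73 = cd
byte 1: (f5 ⊕ 12) ⊕ 65 = e7 ⊕ 65 = 82
byte 2: (76 ⊕ e2) ⊕ 63 = 94 ⊕ 63 = f7
byte 3: (b0 ⊕ e1) ⊕ 72 = 51 ⊕ 72 = 23
byte 4: (88 ⊕ 6e) ⊕ 65 = e6 ⊕ 65 = 83
byte 5: (df ⊕ cc) ⊕ 74 = 13 ⊕ 74 = 67
byte 6: (56 ⊕ 8f) ⊕ 20 = d9 ⊕ 20 = f9
byte 7: (a9 ⊕ 8f) ⊕ 6c = 26 ⊕ 6c = 4a
byte 8: (74 ⊕ da) ⊕ 6f = ae ⊕ 6f = c1
byte 9: (59 ⊕ 98) ⊕ 67 = c1 ⊕ 67 = a6
byte 10: (e9 ⊕ 5b) ⊕ 69 = b2 ⊕ 69 = db
byte 11: (7a ⊕ 18) ⊕ 6e = 62 ⊕ 6e = 0c
byte 12: (50 ⊕ d7) ⊕ 20 = 87 ⊕ 20 = a7
byte 13: (95 ⊕ 7e) ⊕ 6a = eb ⊕ 6a = 81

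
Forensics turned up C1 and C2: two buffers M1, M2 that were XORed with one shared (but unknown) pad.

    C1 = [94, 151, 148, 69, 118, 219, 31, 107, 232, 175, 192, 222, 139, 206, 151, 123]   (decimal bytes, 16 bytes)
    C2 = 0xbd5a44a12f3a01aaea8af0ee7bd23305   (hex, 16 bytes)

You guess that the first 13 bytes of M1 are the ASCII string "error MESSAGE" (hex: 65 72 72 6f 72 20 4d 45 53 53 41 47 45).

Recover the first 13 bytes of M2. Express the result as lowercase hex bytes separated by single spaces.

First, C1 ⊕ C2 = (M1 ⊕ K) ⊕ (M2 ⊕ K) = M1 ⊕ M2, so the key drops out. Then M2 = (M1 ⊕ M2) ⊕ M1 over the first 13 bytes.
byte 0: (5e XOR bd) XOR 65 = e3 XOR 65 = 86
byte 1: (97 XOR 5a) XOR 72 = cd XOR 72 = bf
byte 2: (94 XOR 44) XOR 72 = d0 XOR 72 = a2
byte 3: (45 XOR a1) XOR 6f = e4 XOR 6f = 8b
byte 4: (76 XOR 2f) XOR 72 = 59 XOR 72 = 2b
byte 5: (db XOR 3a) XOR 20 = e1 XOR 20 = c1
byte 6: (1f XOR 01) XOR 4d = 1e XOR 4d = 53
byte 7: (6b XOR aa) XOR 45 = c1 XOR 45 = 84
byte 8: (e8 XOR ea) XOR 53 = 02 XOR 53 = 51
byte 9: (af XOR 8a) XOR 53 = 25 XOR 53 = 76
byte 10: (c0 XOR f0) XOR 41 = 30 XOR 41 = 71
byte 11: (de XOR ee) XOR 47 = 30 XOR 47 = 77
byte 12: (8b XOR 7b) XOR 45 = f0 XOR 45 = b5

86 bf a2 8b 2b c1 53 84 51 76 71 77 b5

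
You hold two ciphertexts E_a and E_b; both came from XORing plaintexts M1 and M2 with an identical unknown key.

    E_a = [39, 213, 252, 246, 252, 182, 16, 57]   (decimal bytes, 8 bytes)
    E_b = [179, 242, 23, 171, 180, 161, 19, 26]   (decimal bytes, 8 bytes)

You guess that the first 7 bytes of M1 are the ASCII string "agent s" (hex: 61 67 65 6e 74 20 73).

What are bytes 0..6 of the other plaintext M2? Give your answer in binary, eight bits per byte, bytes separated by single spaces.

11110101 01000000 10001110 00110011 00111100 00110111 01110000

First, E_a ⊕ E_b = (M1 ⊕ K) ⊕ (M2 ⊕ K) = M1 ⊕ M2, so the key drops out. Then M2 = (M1 ⊕ M2) ⊕ M1 over the first 7 bytes.
byte 0: (27 ⊕ b3) ⊕ 61 = 94 ⊕ 61 = f5
byte 1: (d5 ⊕ f2) ⊕ 67 = 27 ⊕ 67 = 40
byte 2: (fc ⊕ 17) ⊕ 65 = eb ⊕ 65 = 8e
byte 3: (f6 ⊕ ab) ⊕ 6e = 5d ⊕ 6e = 33
byte 4: (fc ⊕ b4) ⊕ 74 = 48 ⊕ 74 = 3c
byte 5: (b6 ⊕ a1) ⊕ 20 = 17 ⊕ 20 = 37
byte 6: (10 ⊕ 13) ⊕ 73 = 03 ⊕ 73 = 70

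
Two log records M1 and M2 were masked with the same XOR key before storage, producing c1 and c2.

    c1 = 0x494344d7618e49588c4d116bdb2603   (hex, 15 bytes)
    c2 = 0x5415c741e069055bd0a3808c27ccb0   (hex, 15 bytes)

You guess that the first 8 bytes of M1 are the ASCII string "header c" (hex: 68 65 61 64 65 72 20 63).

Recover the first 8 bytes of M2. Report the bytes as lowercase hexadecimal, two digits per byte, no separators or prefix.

7533e2f2e4956c60

First, c1 ⊕ c2 = (M1 ⊕ K) ⊕ (M2 ⊕ K) = M1 ⊕ M2, so the key drops out. Then M2 = (M1 ⊕ M2) ⊕ M1 over the first 8 bytes.
byte 0: (49 XOR 54) XOR 68 = 1d XOR 68 = 75
byte 1: (43 XOR 15) XOR 65 = 56 XOR 65 = 33
byte 2: (44 XOR c7) XOR 61 = 83 XOR 61 = e2
byte 3: (d7 XOR 41) XOR 64 = 96 XOR 64 = f2
byte 4: (61 XOR e0) XOR 65 = 81 XOR 65 = e4
byte 5: (8e XOR 69) XOR 72 = e7 XOR 72 = 95
byte 6: (49 XOR 05) XOR 20 = 4c XOR 20 = 6c
byte 7: (58 XOR 5b) XOR 63 = 03 XOR 63 = 60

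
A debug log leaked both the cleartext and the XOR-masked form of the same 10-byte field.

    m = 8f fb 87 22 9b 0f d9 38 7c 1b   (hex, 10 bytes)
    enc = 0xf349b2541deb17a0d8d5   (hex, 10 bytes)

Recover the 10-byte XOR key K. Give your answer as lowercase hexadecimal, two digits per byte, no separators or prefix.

7cb2357686e4ce98a4ce

Since enc = m ⊕ K, XORing both sides with m gives K = m ⊕ enc.
8f XOR f3 = 7c
fb XOR 49 = b2
87 XOR b2 = 35
22 XOR 54 = 76
9b XOR 1d = 86
0f XOR eb = e4
d9 XOR 17 = ce
38 XOR a0 = 98
7c XOR d8 = a4
1b XOR d5 = ce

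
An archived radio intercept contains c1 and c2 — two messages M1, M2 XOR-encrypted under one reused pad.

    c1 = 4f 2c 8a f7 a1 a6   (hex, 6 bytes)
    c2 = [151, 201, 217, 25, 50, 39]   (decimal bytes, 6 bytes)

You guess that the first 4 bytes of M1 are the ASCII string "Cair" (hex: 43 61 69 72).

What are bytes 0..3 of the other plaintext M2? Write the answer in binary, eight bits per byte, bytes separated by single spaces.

First, c1 ⊕ c2 = (M1 ⊕ K) ⊕ (M2 ⊕ K) = M1 ⊕ M2, so the key drops out. Then M2 = (M1 ⊕ M2) ⊕ M1 over the first 4 bytes.
byte 0: (4f XOR 97) XOR 43 = d8 XOR 43 = 9b
byte 1: (2c XOR c9) XOR 61 = e5 XOR 61 = 84
byte 2: (8a XOR d9) XOR 69 = 53 XOR 69 = 3a
byte 3: (f7 XOR 19) XOR 72 = ee XOR 72 = 9c

10011011 10000100 00111010 10011100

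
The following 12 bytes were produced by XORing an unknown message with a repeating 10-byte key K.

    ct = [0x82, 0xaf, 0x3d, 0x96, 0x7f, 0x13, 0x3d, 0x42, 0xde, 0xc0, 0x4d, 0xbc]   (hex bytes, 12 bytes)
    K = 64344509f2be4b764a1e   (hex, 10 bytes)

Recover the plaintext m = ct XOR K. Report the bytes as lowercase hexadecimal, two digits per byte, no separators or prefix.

e69b789f8dad763494de2988

The 10-byte key repeats, so the effective keystream is 64 34 45 09 f2 be 4b 76 4a 1e 64 34.
byte 0: 130 ⊕ 100 = 230
byte 1: 175 ⊕  52 = 155
byte 2:  61 ⊕  69 = 120
byte 3: 150 ⊕   9 = 159
byte 4: 127 ⊕ 242 = 141
byte 5:  19 ⊕ 190 = 173
byte 6:  61 ⊕  75 = 118
byte 7:  66 ⊕ 118 =  52
byte 8: 222 ⊕  74 = 148
byte 9: 192 ⊕  30 = 222
byte 10:  77 ⊕ 100 =  41
byte 11: 188 ⊕  52 = 136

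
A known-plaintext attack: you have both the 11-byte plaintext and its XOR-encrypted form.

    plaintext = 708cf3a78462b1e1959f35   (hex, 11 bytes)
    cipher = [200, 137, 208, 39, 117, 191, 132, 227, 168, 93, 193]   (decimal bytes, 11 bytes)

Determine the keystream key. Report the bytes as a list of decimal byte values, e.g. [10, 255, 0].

Since cipher = plaintext ⊕ key, XORing both sides with plaintext gives key = plaintext ⊕ cipher.
byte 0: 70 ⊕ c8 = b8
byte 1: 8c ⊕ 89 = 05
byte 2: f3 ⊕ d0 = 23
byte 3: a7 ⊕ 27 = 80
byte 4: 84 ⊕ 75 = f1
byte 5: 62 ⊕ bf = dd
byte 6: b1 ⊕ 84 = 35
byte 7: e1 ⊕ e3 = 02
byte 8: 95 ⊕ a8 = 3d
byte 9: 9f ⊕ 5d = c2
byte 10: 35 ⊕ c1 = f4

[184, 5, 35, 128, 241, 221, 53, 2, 61, 194, 244]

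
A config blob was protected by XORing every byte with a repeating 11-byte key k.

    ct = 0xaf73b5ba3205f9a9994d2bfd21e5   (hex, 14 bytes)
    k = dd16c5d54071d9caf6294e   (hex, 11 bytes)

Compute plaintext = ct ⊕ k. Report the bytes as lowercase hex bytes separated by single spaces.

The 11-byte key repeats, so the effective keystream is dd 16 c5 d5 40 71 d9 ca f6 29 4e dd 16 c5.
byte 0: 10101111 xor 11011101 = 01110010
byte 1: 01110011 xor 00010110 = 01100101
byte 2: 10110101 xor 11000101 = 01110000
byte 3: 10111010 xor 11010101 = 01101111
byte 4: 00110010 xor 01000000 = 01110010
byte 5: 00000101 xor 01110001 = 01110100
byte 6: 11111001 xor 11011001 = 00100000
byte 7: 10101001 xor 11001010 = 01100011
byte 8: 10011001 xor 11110110 = 01101111
byte 9: 01001101 xor 00101001 = 01100100
byte 10: 00101011 xor 01001110 = 01100101
byte 11: 11111101 xor 11011101 = 00100000
byte 12: 00100001 xor 00010110 = 00110111
byte 13: 11100101 xor 11000101 = 00100000

72 65 70 6f 72 74 20 63 6f 64 65 20 37 20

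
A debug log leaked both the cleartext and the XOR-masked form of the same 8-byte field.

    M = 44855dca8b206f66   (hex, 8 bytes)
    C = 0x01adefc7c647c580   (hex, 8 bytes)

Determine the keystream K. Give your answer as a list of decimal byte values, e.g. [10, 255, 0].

Since C = M ⊕ K, XORing both sides with M gives K = M ⊕ C.
01000100 ⊕ 00000001 = 01000101
10000101 ⊕ 10101101 = 00101000
01011101 ⊕ 11101111 = 10110010
11001010 ⊕ 11000111 = 00001101
10001011 ⊕ 11000110 = 01001101
00100000 ⊕ 01000111 = 01100111
01101111 ⊕ 11000101 = 10101010
01100110 ⊕ 10000000 = 11100110

[69, 40, 178, 13, 77, 103, 170, 230]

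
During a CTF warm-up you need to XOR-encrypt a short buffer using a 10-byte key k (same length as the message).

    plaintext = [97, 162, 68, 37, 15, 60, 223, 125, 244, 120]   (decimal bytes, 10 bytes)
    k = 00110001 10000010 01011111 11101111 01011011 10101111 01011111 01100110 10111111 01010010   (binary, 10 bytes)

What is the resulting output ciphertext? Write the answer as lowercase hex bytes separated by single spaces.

61 ^ 31 = 50
a2 ^ 82 = 20
44 ^ 5f = 1b
25 ^ ef = ca
0f ^ 5b = 54
3c ^ af = 93
df ^ 5f = 80
7d ^ 66 = 1b
f4 ^ bf = 4b
78 ^ 52 = 2a

50 20 1b ca 54 93 80 1b 4b 2a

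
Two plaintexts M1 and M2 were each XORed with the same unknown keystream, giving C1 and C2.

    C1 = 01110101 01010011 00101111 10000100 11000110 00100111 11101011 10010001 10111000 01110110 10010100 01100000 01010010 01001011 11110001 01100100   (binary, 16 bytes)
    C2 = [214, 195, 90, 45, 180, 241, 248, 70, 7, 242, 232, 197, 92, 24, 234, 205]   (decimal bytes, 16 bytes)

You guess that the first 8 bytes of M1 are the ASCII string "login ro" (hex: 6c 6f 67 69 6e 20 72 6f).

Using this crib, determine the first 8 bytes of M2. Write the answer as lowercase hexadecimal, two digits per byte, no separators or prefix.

First, C1 ⊕ C2 = (M1 ⊕ K) ⊕ (M2 ⊕ K) = M1 ⊕ M2, so the key drops out. Then M2 = (M1 ⊕ M2) ⊕ M1 over the first 8 bytes.
byte 0: (75 xor d6) xor 6c = a3 xor 6c = cf
byte 1: (53 xor c3) xor 6f = 90 xor 6f = ff
byte 2: (2f xor 5a) xor 67 = 75 xor 67 = 12
byte 3: (84 xor 2d) xor 69 = a9 xor 69 = c0
byte 4: (c6 xor b4) xor 6e = 72 xor 6e = 1c
byte 5: (27 xor f1) xor 20 = d6 xor 20 = f6
byte 6: (eb xor f8) xor 72 = 13 xor 72 = 61
byte 7: (91 xor 46) xor 6f = d7 xor 6f = b8

cfff12c01cf661b8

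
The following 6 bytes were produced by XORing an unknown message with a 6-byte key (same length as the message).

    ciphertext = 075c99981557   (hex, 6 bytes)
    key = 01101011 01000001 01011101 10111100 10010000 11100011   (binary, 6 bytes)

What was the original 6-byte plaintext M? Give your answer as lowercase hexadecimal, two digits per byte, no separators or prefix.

07 ^ 6b = 6c
5c ^ 41 = 1d
99 ^ 5d = c4
98 ^ bc = 24
15 ^ 90 = 85
57 ^ e3 = b4

6c1dc42485b4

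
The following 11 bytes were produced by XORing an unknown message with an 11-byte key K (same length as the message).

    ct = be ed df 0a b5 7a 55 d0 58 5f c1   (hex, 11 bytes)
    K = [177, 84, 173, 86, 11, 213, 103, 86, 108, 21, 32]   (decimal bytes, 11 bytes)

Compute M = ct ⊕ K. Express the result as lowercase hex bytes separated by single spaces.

0f b9 72 5c be af 32 86 34 4a e1

be ^ b1 = 0f
ed ^ 54 = b9
df ^ ad = 72
0a ^ 56 = 5c
b5 ^ 0b = be
7a ^ d5 = af
55 ^ 67 = 32
d0 ^ 56 = 86
58 ^ 6c = 34
5f ^ 15 = 4a
c1 ^ 20 = e1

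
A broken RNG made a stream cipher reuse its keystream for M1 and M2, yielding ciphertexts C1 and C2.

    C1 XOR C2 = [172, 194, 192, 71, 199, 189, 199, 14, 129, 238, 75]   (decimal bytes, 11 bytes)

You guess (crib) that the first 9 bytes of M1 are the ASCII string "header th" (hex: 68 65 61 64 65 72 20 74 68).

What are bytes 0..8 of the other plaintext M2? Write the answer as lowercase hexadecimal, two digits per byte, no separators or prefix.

c4a7a123a2cfe77ae9

Since C1 ⊕ C2 = M1 ⊕ M2, XORing with the guessed M1 bytes yields the corresponding M2 bytes: M2 = (C1 ⊕ C2) ⊕ M1.
ac xor 68 = c4
c2 xor 65 = a7
c0 xor 61 = a1
47 xor 64 = 23
c7 xor 65 = a2
bd xor 72 = cf
c7 xor 20 = e7
0e xor 74 = 7a
81 xor 68 = e9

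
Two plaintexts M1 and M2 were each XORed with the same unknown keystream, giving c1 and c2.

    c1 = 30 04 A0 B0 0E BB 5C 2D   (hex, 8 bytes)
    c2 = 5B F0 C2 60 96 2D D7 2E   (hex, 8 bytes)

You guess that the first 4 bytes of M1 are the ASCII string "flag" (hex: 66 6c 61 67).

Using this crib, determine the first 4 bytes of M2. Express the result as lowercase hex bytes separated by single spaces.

First, c1 ⊕ c2 = (M1 ⊕ K) ⊕ (M2 ⊕ K) = M1 ⊕ M2, so the key drops out. Then M2 = (M1 ⊕ M2) ⊕ M1 over the first 4 bytes.
byte 0: (30 ^ 5b) ^ 66 = 6b ^ 66 = 0d
byte 1: (04 ^ f0) ^ 6c = f4 ^ 6c = 98
byte 2: (a0 ^ c2) ^ 61 = 62 ^ 61 = 03
byte 3: (b0 ^ 60) ^ 67 = d0 ^ 67 = b7

0d 98 03 b7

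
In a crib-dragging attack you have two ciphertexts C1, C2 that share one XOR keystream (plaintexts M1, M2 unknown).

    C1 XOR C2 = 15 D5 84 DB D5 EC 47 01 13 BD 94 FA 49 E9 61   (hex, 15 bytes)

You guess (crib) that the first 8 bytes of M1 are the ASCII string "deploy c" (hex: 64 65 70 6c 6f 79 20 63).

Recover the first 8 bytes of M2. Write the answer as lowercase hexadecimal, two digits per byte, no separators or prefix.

Since C1 ⊕ C2 = M1 ⊕ M2, XORing with the guessed M1 bytes yields the corresponding M2 bytes: M2 = (C1 ⊕ C2) ⊕ M1.
00010101 ⊕ 01100100 = 01110001
11010101 ⊕ 01100101 = 10110000
10000100 ⊕ 01110000 = 11110100
11011011 ⊕ 01101100 = 10110111
11010101 ⊕ 01101111 = 10111010
11101100 ⊕ 01111001 = 10010101
01000111 ⊕ 00100000 = 01100111
00000001 ⊕ 01100011 = 01100010

71b0f4b7ba956762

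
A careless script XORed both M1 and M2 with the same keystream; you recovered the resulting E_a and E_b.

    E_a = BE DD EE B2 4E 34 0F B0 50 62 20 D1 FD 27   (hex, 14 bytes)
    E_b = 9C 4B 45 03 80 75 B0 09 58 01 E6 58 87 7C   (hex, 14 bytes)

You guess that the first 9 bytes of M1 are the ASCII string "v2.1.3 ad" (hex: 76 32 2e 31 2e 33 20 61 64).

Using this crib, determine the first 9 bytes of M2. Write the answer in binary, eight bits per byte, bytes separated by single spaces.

First, E_a ⊕ E_b = (M1 ⊕ K) ⊕ (M2 ⊕ K) = M1 ⊕ M2, so the key drops out. Then M2 = (M1 ⊕ M2) ⊕ M1 over the first 9 bytes.
byte 0: (be xor 9c) xor 76 = 22 xor 76 = 54
byte 1: (dd xor 4b) xor 32 = 96 xor 32 = a4
byte 2: (ee xor 45) xor 2e = ab xor 2e = 85
byte 3: (b2 xor 03) xor 31 = b1 xor 31 = 80
byte 4: (4e xor 80) xor 2e = ce xor 2e = e0
byte 5: (34 xor 75) xor 33 = 41 xor 33 = 72
byte 6: (0f xor b0) xor 20 = bf xor 20 = 9f
byte 7: (b0 xor 09) xor 61 = b9 xor 61 = d8
byte 8: (50 xor 58) xor 64 = 08 xor 64 = 6c

01010100 10100100 10000101 10000000 11100000 01110010 10011111 11011000 01101100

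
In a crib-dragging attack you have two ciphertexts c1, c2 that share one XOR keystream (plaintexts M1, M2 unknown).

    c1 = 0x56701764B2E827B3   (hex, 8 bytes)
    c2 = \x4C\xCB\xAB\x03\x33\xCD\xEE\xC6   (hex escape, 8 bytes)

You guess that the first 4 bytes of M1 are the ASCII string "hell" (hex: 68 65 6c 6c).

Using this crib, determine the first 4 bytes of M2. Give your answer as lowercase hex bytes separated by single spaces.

72 de d0 0b

First, c1 ⊕ c2 = (M1 ⊕ K) ⊕ (M2 ⊕ K) = M1 ⊕ M2, so the key drops out. Then M2 = (M1 ⊕ M2) ⊕ M1 over the first 4 bytes.
byte 0: (56 ^ 4c) ^ 68 = 1a ^ 68 = 72
byte 1: (70 ^ cb) ^ 65 = bb ^ 65 = de
byte 2: (17 ^ ab) ^ 6c = bc ^ 6c = d0
byte 3: (64 ^ 03) ^ 6c = 67 ^ 6c = 0b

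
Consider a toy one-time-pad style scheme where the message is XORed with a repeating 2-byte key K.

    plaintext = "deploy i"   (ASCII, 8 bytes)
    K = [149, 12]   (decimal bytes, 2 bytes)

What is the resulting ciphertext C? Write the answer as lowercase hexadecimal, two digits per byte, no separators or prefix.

f169e560fa75b565

The 2-byte key repeats, so the effective keystream is 95 0c 95 0c 95 0c 95 0c.
byte 0: 64 XOR 95 = f1
byte 1: 65 XOR 0c = 69
byte 2: 70 XOR 95 = e5
byte 3: 6c XOR 0c = 60
byte 4: 6f XOR 95 = fa
byte 5: 79 XOR 0c = 75
byte 6: 20 XOR 95 = b5
byte 7: 69 XOR 0c = 65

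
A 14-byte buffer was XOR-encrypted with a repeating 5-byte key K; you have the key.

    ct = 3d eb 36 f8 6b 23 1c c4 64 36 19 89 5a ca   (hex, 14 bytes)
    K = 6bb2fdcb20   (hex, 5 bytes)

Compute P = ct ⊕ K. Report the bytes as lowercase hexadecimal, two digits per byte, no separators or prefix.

5659cb334b48ae39af16723ba701

The 5-byte key repeats, so the effective keystream is 6b b2 fd cb 20 6b b2 fd cb 20 6b b2 fd cb.
byte 0: 3d XOR 6b = 56
byte 1: eb XOR b2 = 59
byte 2: 36 XOR fd = cb
byte 3: f8 XOR cb = 33
byte 4: 6b XOR 20 = 4b
byte 5: 23 XOR 6b = 48
byte 6: 1c XOR b2 = ae
byte 7: c4 XOR fd = 39
byte 8: 64 XOR cb = af
byte 9: 36 XOR 20 = 16
byte 10: 19 XOR 6b = 72
byte 11: 89 XOR b2 = 3b
byte 12: 5a XOR fd = a7
byte 13: ca XOR cb = 01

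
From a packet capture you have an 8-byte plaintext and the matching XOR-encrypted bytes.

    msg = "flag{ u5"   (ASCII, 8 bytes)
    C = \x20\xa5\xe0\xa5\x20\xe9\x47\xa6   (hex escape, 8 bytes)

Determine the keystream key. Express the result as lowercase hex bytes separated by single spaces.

46 c9 81 c2 5b c9 32 93

Since C = msg ⊕ key, XORing both sides with msg gives key = msg ⊕ C.
102 XOR  32 =  70
108 XOR 165 = 201
 97 XOR 224 = 129
103 XOR 165 = 194
123 XOR  32 =  91
 32 XOR 233 = 201
117 XOR  71 =  50
 53 XOR 166 = 147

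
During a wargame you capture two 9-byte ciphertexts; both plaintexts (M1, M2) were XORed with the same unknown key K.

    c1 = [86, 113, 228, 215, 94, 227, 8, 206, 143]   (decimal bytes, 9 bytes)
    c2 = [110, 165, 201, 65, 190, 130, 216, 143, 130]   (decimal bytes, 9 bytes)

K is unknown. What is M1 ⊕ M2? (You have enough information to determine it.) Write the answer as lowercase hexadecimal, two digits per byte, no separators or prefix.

c1 ⊕ c2 = (M1 ⊕ K) ⊕ (M2 ⊕ K) = M1 ⊕ M2 — the shared key cancels under XOR.
byte 0: 56 ⊕ 6e = 38
byte 1: 71 ⊕ a5 = d4
byte 2: e4 ⊕ c9 = 2d
byte 3: d7 ⊕ 41 = 96
byte 4: 5e ⊕ be = e0
byte 5: e3 ⊕ 82 = 61
byte 6: 08 ⊕ d8 = d0
byte 7: ce ⊕ 8f = 41
byte 8: 8f ⊕ 82 = 0d

38d42d96e061d0410d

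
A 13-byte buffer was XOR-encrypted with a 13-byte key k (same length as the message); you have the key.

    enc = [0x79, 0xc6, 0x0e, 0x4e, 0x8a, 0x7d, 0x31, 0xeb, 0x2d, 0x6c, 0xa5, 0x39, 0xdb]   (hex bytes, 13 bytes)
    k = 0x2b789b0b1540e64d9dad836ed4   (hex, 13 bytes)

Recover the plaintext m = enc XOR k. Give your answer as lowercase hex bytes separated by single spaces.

52 be 95 45 9f 3d d7 a6 b0 c1 26 57 0f

XOR is its own inverse, so applying the key byte-wise gives the result directly.
79 ⊕ 2b = 52
c6 ⊕ 78 = be
0e ⊕ 9b = 95
4e ⊕ 0b = 45
8a ⊕ 15 = 9f
7d ⊕ 40 = 3d
31 ⊕ e6 = d7
eb ⊕ 4d = a6
2d ⊕ 9d = b0
6c ⊕ ad = c1
a5 ⊕ 83 = 26
39 ⊕ 6e = 57
db ⊕ d4 = 0f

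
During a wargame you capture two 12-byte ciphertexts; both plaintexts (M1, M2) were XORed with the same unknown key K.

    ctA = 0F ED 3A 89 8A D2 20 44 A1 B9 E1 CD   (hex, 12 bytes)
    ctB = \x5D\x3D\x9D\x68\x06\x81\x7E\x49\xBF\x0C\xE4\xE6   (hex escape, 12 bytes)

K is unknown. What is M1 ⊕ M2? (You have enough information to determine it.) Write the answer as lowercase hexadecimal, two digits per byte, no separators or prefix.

52d0a7e18c535e0d1eb5052b

ctA ⊕ ctB = (M1 ⊕ K) ⊕ (M2 ⊕ K) = M1 ⊕ M2 — the shared key cancels under XOR.
00001111 ⊕ 01011101 = 01010010
11101101 ⊕ 00111101 = 11010000
00111010 ⊕ 10011101 = 10100111
10001001 ⊕ 01101000 = 11100001
10001010 ⊕ 00000110 = 10001100
11010010 ⊕ 10000001 = 01010011
00100000 ⊕ 01111110 = 01011110
01000100 ⊕ 01001001 = 00001101
10100001 ⊕ 10111111 = 00011110
10111001 ⊕ 00001100 = 10110101
11100001 ⊕ 11100100 = 00000101
11001101 ⊕ 11100110 = 00101011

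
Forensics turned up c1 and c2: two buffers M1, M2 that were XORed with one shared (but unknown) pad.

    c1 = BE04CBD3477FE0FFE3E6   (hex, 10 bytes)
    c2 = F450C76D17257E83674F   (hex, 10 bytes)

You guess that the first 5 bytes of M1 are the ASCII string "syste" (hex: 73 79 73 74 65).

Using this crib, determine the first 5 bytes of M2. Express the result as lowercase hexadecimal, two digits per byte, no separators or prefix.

First, c1 ⊕ c2 = (M1 ⊕ K) ⊕ (M2 ⊕ K) = M1 ⊕ M2, so the key drops out. Then M2 = (M1 ⊕ M2) ⊕ M1 over the first 5 bytes.
byte 0: (be ⊕ f4) ⊕ 73 = 4a ⊕ 73 = 39
byte 1: (04 ⊕ 50) ⊕ 79 = 54 ⊕ 79 = 2d
byte 2: (cb ⊕ c7) ⊕ 73 = 0c ⊕ 73 = 7f
byte 3: (d3 ⊕ 6d) ⊕ 74 = be ⊕ 74 = ca
byte 4: (47 ⊕ 17) ⊕ 65 = 50 ⊕ 65 = 35

392d7fca35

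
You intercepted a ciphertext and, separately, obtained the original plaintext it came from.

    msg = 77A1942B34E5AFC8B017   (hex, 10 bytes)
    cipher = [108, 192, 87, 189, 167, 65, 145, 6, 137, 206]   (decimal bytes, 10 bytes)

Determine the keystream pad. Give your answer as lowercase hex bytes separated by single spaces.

1b 61 c3 96 93 a4 3e ce 39 d9

Since cipher = msg ⊕ pad, XORing both sides with msg gives pad = msg ⊕ cipher.
byte 0: 77 ^ 6c = 1b
byte 1: a1 ^ c0 = 61
byte 2: 94 ^ 57 = c3
byte 3: 2b ^ bd = 96
byte 4: 34 ^ a7 = 93
byte 5: e5 ^ 41 = a4
byte 6: af ^ 91 = 3e
byte 7: c8 ^ 06 = ce
byte 8: b0 ^ 89 = 39
byte 9: 17 ^ ce = d9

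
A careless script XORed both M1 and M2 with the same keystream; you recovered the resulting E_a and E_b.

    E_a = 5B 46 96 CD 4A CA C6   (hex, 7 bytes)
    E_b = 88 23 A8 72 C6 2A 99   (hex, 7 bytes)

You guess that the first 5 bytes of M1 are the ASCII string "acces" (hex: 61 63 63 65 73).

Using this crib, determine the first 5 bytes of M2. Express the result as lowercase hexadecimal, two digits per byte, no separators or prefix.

b2065ddaff

First, E_a ⊕ E_b = (M1 ⊕ K) ⊕ (M2 ⊕ K) = M1 ⊕ M2, so the key drops out. Then M2 = (M1 ⊕ M2) ⊕ M1 over the first 5 bytes.
byte 0: (5b ^ 88) ^ 61 = d3 ^ 61 = b2
byte 1: (46 ^ 23) ^ 63 = 65 ^ 63 = 06
byte 2: (96 ^ a8) ^ 63 = 3e ^ 63 = 5d
byte 3: (cd ^ 72) ^ 65 = bf ^ 65 = da
byte 4: (4a ^ c6) ^ 73 = 8c ^ 73 = ff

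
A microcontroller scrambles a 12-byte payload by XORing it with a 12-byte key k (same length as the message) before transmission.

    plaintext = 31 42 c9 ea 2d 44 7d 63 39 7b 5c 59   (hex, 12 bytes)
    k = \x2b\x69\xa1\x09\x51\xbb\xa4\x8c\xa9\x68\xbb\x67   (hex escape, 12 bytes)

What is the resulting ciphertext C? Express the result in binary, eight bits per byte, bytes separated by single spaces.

00011010 00101011 01101000 11100011 01111100 11111111 11011001 11101111 10010000 00010011 11100111 00111110

XOR is its own inverse, so applying the key byte-wise gives the result directly.
00110001 ^ 00101011 = 00011010
01000010 ^ 01101001 = 00101011
11001001 ^ 10100001 = 01101000
11101010 ^ 00001001 = 11100011
00101101 ^ 01010001 = 01111100
01000100 ^ 10111011 = 11111111
01111101 ^ 10100100 = 11011001
01100011 ^ 10001100 = 11101111
00111001 ^ 10101001 = 10010000
01111011 ^ 01101000 = 00010011
01011100 ^ 10111011 = 11100111
01011001 ^ 01100111 = 00111110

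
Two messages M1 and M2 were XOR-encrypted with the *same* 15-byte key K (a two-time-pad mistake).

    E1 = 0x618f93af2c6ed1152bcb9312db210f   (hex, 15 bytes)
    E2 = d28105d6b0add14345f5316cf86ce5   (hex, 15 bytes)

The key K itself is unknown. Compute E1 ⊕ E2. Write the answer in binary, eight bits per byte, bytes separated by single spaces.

E1 ⊕ E2 = (M1 ⊕ K) ⊕ (M2 ⊕ K) = M1 ⊕ M2 — the shared key cancels under XOR.
byte 0: 61 XOR d2 = b3
byte 1: 8f XOR 81 = 0e
byte 2: 93 XOR 05 = 96
byte 3: af XOR d6 = 79
byte 4: 2c XOR b0 = 9c
byte 5: 6e XOR ad = c3
byte 6: d1 XOR d1 = 00
byte 7: 15 XOR 43 = 56
byte 8: 2b XOR 45 = 6e
byte 9: cb XOR f5 = 3e
byte 10: 93 XOR 31 = a2
byte 11: 12 XOR 6c = 7e
byte 12: db XOR f8 = 23
byte 13: 21 XOR 6c = 4d
byte 14: 0f XOR e5 = ea

10110011 00001110 10010110 01111001 10011100 11000011 00000000 01010110 01101110 00111110 10100010 01111110 00100011 01001101 11101010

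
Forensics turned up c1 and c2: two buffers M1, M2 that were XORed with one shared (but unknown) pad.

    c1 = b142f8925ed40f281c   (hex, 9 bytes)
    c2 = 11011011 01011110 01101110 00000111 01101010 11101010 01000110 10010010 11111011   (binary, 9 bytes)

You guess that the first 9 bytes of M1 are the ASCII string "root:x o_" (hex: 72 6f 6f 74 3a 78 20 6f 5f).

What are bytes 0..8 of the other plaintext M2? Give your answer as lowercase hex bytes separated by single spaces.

18 73 f9 e1 0e 46 69 d5 b8

First, c1 ⊕ c2 = (M1 ⊕ K) ⊕ (M2 ⊕ K) = M1 ⊕ M2, so the key drops out. Then M2 = (M1 ⊕ M2) ⊕ M1 over the first 9 bytes.
byte 0: (b1 ^ db) ^ 72 = 6a ^ 72 = 18
byte 1: (42 ^ 5e) ^ 6f = 1c ^ 6f = 73
byte 2: (f8 ^ 6e) ^ 6f = 96 ^ 6f = f9
byte 3: (92 ^ 07) ^ 74 = 95 ^ 74 = e1
byte 4: (5e ^ 6a) ^ 3a = 34 ^ 3a = 0e
byte 5: (d4 ^ ea) ^ 78 = 3e ^ 78 = 46
byte 6: (0f ^ 46) ^ 20 = 49 ^ 20 = 69
byte 7: (28 ^ 92) ^ 6f = ba ^ 6f = d5
byte 8: (1c ^ fb) ^ 5f = e7 ^ 5f = b8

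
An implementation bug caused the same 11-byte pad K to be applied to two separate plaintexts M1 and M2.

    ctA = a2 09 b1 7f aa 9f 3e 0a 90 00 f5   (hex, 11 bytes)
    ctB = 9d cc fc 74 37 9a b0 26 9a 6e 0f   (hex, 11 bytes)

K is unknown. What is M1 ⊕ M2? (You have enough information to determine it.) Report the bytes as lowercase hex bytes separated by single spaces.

3f c5 4d 0b 9d 05 8e 2c 0a 6e fa

ctA ⊕ ctB = (M1 ⊕ K) ⊕ (M2 ⊕ K) = M1 ⊕ M2 — the shared key cancels under XOR.
a2 xor 9d = 3f
09 xor cc = c5
b1 xor fc = 4d
7f xor 74 = 0b
aa xor 37 = 9d
9f xor 9a = 05
3e xor b0 = 8e
0a xor 26 = 2c
90 xor 9a = 0a
00 xor 6e = 6e
f5 xor 0f = fa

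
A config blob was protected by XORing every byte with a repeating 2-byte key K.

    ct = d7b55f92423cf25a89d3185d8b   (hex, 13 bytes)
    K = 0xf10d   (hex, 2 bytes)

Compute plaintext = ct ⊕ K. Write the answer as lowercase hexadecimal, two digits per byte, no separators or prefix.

The 2-byte key repeats, so the effective keystream is f1 0d f1 0d f1 0d f1 0d f1 0d f1 0d f1.
byte 0: d7 ⊕ f1 = 26
byte 1: b5 ⊕ 0d = b8
byte 2: 5f ⊕ f1 = ae
byte 3: 92 ⊕ 0d = 9f
byte 4: 42 ⊕ f1 = b3
byte 5: 3c ⊕ 0d = 31
byte 6: f2 ⊕ f1 = 03
byte 7: 5a ⊕ 0d = 57
byte 8: 89 ⊕ f1 = 78
byte 9: d3 ⊕ 0d = de
byte 10: 18 ⊕ f1 = e9
byte 11: 5d ⊕ 0d = 50
byte 12: 8b ⊕ f1 = 7a

26b8ae9fb331035778dee9507a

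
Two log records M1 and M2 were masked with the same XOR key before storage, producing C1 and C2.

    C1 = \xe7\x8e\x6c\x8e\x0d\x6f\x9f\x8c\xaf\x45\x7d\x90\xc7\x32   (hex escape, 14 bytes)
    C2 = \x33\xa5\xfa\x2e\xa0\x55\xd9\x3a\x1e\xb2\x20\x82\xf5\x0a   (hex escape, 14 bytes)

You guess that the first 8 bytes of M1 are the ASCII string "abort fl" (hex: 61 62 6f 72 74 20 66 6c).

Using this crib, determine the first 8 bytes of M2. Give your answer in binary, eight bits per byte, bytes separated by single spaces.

First, C1 ⊕ C2 = (M1 ⊕ K) ⊕ (M2 ⊕ K) = M1 ⊕ M2, so the key drops out. Then M2 = (M1 ⊕ M2) ⊕ M1 over the first 8 bytes.
byte 0: (e7 ^ 33) ^ 61 = d4 ^ 61 = b5
byte 1: (8e ^ a5) ^ 62 = 2b ^ 62 = 49
byte 2: (6c ^ fa) ^ 6f = 96 ^ 6f = f9
byte 3: (8e ^ 2e) ^ 72 = a0 ^ 72 = d2
byte 4: (0d ^ a0) ^ 74 = ad ^ 74 = d9
byte 5: (6f ^ 55) ^ 20 = 3a ^ 20 = 1a
byte 6: (9f ^ d9) ^ 66 = 46 ^ 66 = 20
byte 7: (8c ^ 3a) ^ 6c = b6 ^ 6c = da

10110101 01001001 11111001 11010010 11011001 00011010 00100000 11011010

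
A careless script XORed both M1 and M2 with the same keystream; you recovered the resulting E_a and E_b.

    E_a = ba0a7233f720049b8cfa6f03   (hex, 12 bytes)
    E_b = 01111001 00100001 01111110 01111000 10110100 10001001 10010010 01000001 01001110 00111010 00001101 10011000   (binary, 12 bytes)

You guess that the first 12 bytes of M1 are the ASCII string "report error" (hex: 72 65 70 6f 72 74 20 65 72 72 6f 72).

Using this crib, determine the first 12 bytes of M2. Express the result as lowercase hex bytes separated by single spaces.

b1 4e 7c 24 31 dd b6 bf b0 b2 0d e9

First, E_a ⊕ E_b = (M1 ⊕ K) ⊕ (M2 ⊕ K) = M1 ⊕ M2, so the key drops out. Then M2 = (M1 ⊕ M2) ⊕ M1 over the first 12 bytes.
byte 0: (ba ^ 79) ^ 72 = c3 ^ 72 = b1
byte 1: (0a ^ 21) ^ 65 = 2b ^ 65 = 4e
byte 2: (72 ^ 7e) ^ 70 = 0c ^ 70 = 7c
byte 3: (33 ^ 78) ^ 6f = 4b ^ 6f = 24
byte 4: (f7 ^ b4) ^ 72 = 43 ^ 72 = 31
byte 5: (20 ^ 89) ^ 74 = a9 ^ 74 = dd
byte 6: (04 ^ 92) ^ 20 = 96 ^ 20 = b6
byte 7: (9b ^ 41) ^ 65 = da ^ 65 = bf
byte 8: (8c ^ 4e) ^ 72 = c2 ^ 72 = b0
byte 9: (fa ^ 3a) ^ 72 = c0 ^ 72 = b2
byte 10: (6f ^ 0d) ^ 6f = 62 ^ 6f = 0d
byte 11: (03 ^ 98) ^ 72 = 9b ^ 72 = e9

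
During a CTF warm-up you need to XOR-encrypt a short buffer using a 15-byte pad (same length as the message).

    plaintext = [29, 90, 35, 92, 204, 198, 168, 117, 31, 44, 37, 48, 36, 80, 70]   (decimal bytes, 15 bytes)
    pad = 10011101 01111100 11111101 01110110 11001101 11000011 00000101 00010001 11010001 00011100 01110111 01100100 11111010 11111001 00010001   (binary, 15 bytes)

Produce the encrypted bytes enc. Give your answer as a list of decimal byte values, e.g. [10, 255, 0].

XOR is its own inverse, so applying the key byte-wise gives the result directly.
1d ⊕ 9d = 80
5a ⊕ 7c = 26
23 ⊕ fd = de
5c ⊕ 76 = 2a
cc ⊕ cd = 01
c6 ⊕ c3 = 05
a8 ⊕ 05 = ad
75 ⊕ 11 = 64
1f ⊕ d1 = ce
2c ⊕ 1c = 30
25 ⊕ 77 = 52
30 ⊕ 64 = 54
24 ⊕ fa = de
50 ⊕ f9 = a9
46 ⊕ 11 = 57

[128, 38, 222, 42, 1, 5, 173, 100, 206, 48, 82, 84, 222, 169, 87]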